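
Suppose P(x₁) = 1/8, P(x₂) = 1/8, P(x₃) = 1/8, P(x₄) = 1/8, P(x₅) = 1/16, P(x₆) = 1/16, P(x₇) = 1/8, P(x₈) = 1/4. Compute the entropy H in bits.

Each probability is a power of 1/2, so log₂(1/p) is an integer.
H = Σ p·log₂(1/p) = 1/8·3 + 1/8·3 + 1/8·3 + 1/8·3 + 1/16·4 + 1/16·4 + 1/8·3 + 1/4·2 = 2.875 bits.

2.875 bits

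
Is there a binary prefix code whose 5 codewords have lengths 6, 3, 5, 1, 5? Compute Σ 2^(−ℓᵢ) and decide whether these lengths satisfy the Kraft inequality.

With common denominator 2^6 = 64: Σ 2^(−ℓᵢ) = 1/64 + 8/64 + 2/64 + 32/64 + 2/64 = 45/64 = 0.703125.
Kraft's inequality requires Σ ≤ 1; here Σ = 0.703125 ≤ 1, so such a prefix code exists.

0.703125; yes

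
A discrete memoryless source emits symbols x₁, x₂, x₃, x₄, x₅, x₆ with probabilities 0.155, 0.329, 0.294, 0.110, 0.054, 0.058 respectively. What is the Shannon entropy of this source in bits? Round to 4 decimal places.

H = −Σ pᵢ log₂ pᵢ.
−0.155·log₂(0.155) = 0.4169
−0.329·log₂(0.329) = 0.5277
−0.294·log₂(0.294) = 0.5192
−0.110·log₂(0.110) = 0.3503
−0.054·log₂(0.054) = 0.2274
−0.058·log₂(0.058) = 0.2383
Sum ≈ 2.2797 → 2.2797 bits.

2.2797 bits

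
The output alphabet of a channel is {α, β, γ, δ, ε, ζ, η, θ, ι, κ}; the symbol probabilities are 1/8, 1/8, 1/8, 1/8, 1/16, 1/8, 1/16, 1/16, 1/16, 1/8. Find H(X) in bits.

3.25 bits

Each probability is a power of 1/2, so log₂(1/p) is an integer.
H = Σ p·log₂(1/p) = 1/8·3 + 1/8·3 + 1/8·3 + 1/8·3 + 1/16·4 + 1/8·3 + 1/16·4 + 1/16·4 + 1/16·4 + 1/8·3 = 3.25 bits.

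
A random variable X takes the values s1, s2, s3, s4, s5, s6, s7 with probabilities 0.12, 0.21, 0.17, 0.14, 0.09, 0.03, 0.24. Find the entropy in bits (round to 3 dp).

H = −Σ pᵢ log₂ pᵢ.
−0.12·log₂(0.12) = 0.3671
−0.21·log₂(0.21) = 0.4728
−0.17·log₂(0.17) = 0.4346
−0.14·log₂(0.14) = 0.3971
−0.09·log₂(0.09) = 0.3127
−0.03·log₂(0.03) = 0.1518
−0.24·log₂(0.24) = 0.4941
Sum ≈ 2.6301 → 2.630 bits.

2.630 bits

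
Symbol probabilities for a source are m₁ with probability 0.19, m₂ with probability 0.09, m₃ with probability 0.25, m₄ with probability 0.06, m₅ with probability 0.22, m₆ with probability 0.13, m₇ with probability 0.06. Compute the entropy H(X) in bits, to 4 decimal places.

H = −Σ pᵢ log₂ pᵢ.
−0.19·log₂(0.19) = 0.4552
−0.09·log₂(0.09) = 0.3127
−0.25·log₂(0.25) = 0.5000
−0.06·log₂(0.06) = 0.2435
−0.22·log₂(0.22) = 0.4806
−0.13·log₂(0.13) = 0.3826
−0.06·log₂(0.06) = 0.2435
Sum ≈ 2.6182 → 2.6182 bits.

2.6182 bits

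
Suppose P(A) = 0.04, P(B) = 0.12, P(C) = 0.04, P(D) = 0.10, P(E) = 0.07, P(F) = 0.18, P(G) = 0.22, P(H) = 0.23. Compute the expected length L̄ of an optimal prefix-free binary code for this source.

Repeatedly combine the two least-probable nodes; the expected code length is the sum of the merged weights.
merge 1/25 + 1/25 → 2/25
merge 7/100 + 2/25 → 3/20
merge 1/10 + 3/25 → 11/50
merge 3/20 + 9/50 → 33/100
merge 11/50 + 11/50 → 11/25
merge 23/100 + 33/100 → 14/25
merge 11/25 + 14/25 → 1
L = 2/25 + 3/20 + 11/50 + 33/100 + 11/25 + 14/25 + 1 = 139/50 = 2.78 bits/symbol.

2.78 bits/symbol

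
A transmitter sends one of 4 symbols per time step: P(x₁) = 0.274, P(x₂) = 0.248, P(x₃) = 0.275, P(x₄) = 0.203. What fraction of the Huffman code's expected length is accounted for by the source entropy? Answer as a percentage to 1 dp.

99.5%

Entropy H = −Σ p log₂ p ≈ 1.9898 bits.
Huffman merges: 203/1000+31/125→451/1000; 137/500+11/40→549/1000; 451/1000+549/1000→1. L = 2 ≈ 2.0000.
Efficiency = H/L = 1.9898/2.0000 = 99.5%.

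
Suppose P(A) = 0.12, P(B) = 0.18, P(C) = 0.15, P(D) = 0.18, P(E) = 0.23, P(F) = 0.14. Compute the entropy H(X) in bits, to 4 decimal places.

H = −Σ pᵢ log₂ pᵢ.
−0.12·log₂(0.12) = 0.3671
−0.18·log₂(0.18) = 0.4453
−0.15·log₂(0.15) = 0.4105
−0.18·log₂(0.18) = 0.4453
−0.23·log₂(0.23) = 0.4877
−0.14·log₂(0.14) = 0.3971
Sum ≈ 2.5530 → 2.5530 bits.

2.5530 bits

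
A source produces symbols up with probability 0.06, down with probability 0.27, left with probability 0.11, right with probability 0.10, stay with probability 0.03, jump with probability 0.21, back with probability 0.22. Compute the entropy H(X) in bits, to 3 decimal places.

H = −Σ pᵢ log₂ pᵢ.
−0.06·log₂(0.06) = 0.2435
−0.27·log₂(0.27) = 0.5100
−0.11·log₂(0.11) = 0.3503
−0.10·log₂(0.10) = 0.3322
−0.03·log₂(0.03) = 0.1518
−0.21·log₂(0.21) = 0.4728
−0.22·log₂(0.22) = 0.4806
Sum ≈ 2.5412 → 2.541 bits.

2.541 bits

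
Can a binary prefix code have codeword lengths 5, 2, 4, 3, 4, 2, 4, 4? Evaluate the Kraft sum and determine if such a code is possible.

0.90625; yes

With common denominator 2^5 = 32: Σ 2^(−ℓᵢ) = 1/32 + 8/32 + 2/32 + 4/32 + 2/32 + 8/32 + 2/32 + 2/32 = 29/32 = 0.90625.
Kraft's inequality requires Σ ≤ 1; here Σ = 0.90625 ≤ 1, so such a prefix code exists.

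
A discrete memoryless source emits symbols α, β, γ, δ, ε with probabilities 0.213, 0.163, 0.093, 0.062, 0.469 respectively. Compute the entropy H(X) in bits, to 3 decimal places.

1.982 bits

H = −Σ pᵢ log₂ pᵢ.
−0.213·log₂(0.213) = 0.4752
−0.163·log₂(0.163) = 0.4266
−0.093·log₂(0.093) = 0.3187
−0.062·log₂(0.062) = 0.2487
−0.469·log₂(0.469) = 0.5123
Sum ≈ 1.9815 → 1.982 bits.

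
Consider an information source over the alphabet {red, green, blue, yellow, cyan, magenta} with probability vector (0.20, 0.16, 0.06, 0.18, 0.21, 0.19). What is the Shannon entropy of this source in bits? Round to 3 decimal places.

H = −Σ pᵢ log₂ pᵢ.
−0.20·log₂(0.20) = 0.4644
−0.16·log₂(0.16) = 0.4230
−0.06·log₂(0.06) = 0.2435
−0.18·log₂(0.18) = 0.4453
−0.21·log₂(0.21) = 0.4728
−0.19·log₂(0.19) = 0.4552
Sum ≈ 2.5043 → 2.504 bits.

2.504 bits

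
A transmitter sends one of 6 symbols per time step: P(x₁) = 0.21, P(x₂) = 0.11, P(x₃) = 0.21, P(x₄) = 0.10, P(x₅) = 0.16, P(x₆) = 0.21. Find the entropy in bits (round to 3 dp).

H = −Σ pᵢ log₂ pᵢ.
−0.21·log₂(0.21) = 0.4728
−0.11·log₂(0.11) = 0.3503
−0.21·log₂(0.21) = 0.4728
−0.10·log₂(0.10) = 0.3322
−0.16·log₂(0.16) = 0.4230
−0.21·log₂(0.21) = 0.4728
Sum ≈ 2.5240 → 2.524 bits.

2.524 bits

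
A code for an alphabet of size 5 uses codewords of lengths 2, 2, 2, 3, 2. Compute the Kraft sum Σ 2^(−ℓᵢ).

With common denominator 2^3 = 8: Σ 2^(−ℓᵢ) = 2/8 + 2/8 + 2/8 + 1/8 + 2/8 = 9/8 = 1.125.

1.125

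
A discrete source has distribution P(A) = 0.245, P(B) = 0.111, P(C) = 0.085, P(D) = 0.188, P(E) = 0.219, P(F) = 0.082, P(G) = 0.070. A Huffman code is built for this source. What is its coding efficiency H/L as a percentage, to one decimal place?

98.5%

Entropy H = −Σ p log₂ p ≈ 2.6490 bits.
Huffman merges: 7/100+41/500→19/125; 17/200+111/1000→49/250; 19/125+47/250→17/50; 49/250+219/1000→83/200; 49/200+17/50→117/200; 83/200+117/200→1. L = 336/125 ≈ 2.6880.
Efficiency = H/L = 2.6490/2.6880 = 98.5%.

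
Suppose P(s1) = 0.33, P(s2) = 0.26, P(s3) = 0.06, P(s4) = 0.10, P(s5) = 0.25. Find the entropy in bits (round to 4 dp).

H = −Σ pᵢ log₂ pᵢ.
−0.33·log₂(0.33) = 0.5278
−0.26·log₂(0.26) = 0.5053
−0.06·log₂(0.06) = 0.2435
−0.10·log₂(0.10) = 0.3322
−0.25·log₂(0.25) = 0.5000
Sum ≈ 2.1088 → 2.1088 bits.

2.1088 bits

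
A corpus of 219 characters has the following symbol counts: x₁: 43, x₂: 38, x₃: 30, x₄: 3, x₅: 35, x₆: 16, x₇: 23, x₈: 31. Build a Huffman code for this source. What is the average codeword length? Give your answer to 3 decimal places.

2.890 bits/symbol

Probabilities are the counts divided by 219.
Repeatedly combine the two least-probable nodes; the expected code length is the sum of the merged weights.
merge 1/73 + 16/219 → 19/219
merge 19/219 + 23/219 → 14/73
merge 10/73 + 31/219 → 61/219
merge 35/219 + 38/219 → 1/3
merge 14/73 + 43/219 → 85/219
merge 61/219 + 1/3 → 134/219
merge 85/219 + 134/219 → 1
L = 19/219 + 14/73 + 61/219 + 1/3 + 85/219 + 134/219 + 1 = 211/73 ≈ 2.890 bits/symbol.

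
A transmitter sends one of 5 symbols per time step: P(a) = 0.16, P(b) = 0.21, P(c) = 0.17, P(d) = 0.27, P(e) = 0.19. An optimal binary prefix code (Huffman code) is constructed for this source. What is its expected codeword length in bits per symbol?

2.33 bits/symbol

Repeatedly combine the two least-probable nodes; the expected code length is the sum of the merged weights.
merge 4/25 + 17/100 → 33/100
merge 19/100 + 21/100 → 2/5
merge 27/100 + 33/100 → 3/5
merge 2/5 + 3/5 → 1
L = 33/100 + 2/5 + 3/5 + 1 = 233/100 = 2.33 bits/symbol.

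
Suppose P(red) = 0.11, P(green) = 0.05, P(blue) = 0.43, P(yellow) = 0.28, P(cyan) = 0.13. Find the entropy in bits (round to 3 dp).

H = −Σ pᵢ log₂ pᵢ.
−0.11·log₂(0.11) = 0.3503
−0.05·log₂(0.05) = 0.2161
−0.43·log₂(0.43) = 0.5236
−0.28·log₂(0.28) = 0.5142
−0.13·log₂(0.13) = 0.3826
Sum ≈ 1.9868 → 1.987 bits.

1.987 bits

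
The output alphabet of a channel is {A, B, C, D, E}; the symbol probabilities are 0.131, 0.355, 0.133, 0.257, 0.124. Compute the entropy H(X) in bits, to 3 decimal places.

H = −Σ pᵢ log₂ pᵢ.
−0.131·log₂(0.131) = 0.3841
−0.355·log₂(0.355) = 0.5304
−0.133·log₂(0.133) = 0.3871
−0.257·log₂(0.257) = 0.5038
−0.124·log₂(0.124) = 0.3734
Sum ≈ 2.1788 → 2.179 bits.

2.179 bits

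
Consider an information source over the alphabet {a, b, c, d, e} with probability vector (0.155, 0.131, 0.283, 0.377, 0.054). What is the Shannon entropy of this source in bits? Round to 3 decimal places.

2.074 bits

H = −Σ pᵢ log₂ pᵢ.
−0.155·log₂(0.155) = 0.4169
−0.131·log₂(0.131) = 0.3841
−0.283·log₂(0.283) = 0.5154
−0.377·log₂(0.377) = 0.5306
−0.054·log₂(0.054) = 0.2274
Sum ≈ 2.0744 → 2.074 bits.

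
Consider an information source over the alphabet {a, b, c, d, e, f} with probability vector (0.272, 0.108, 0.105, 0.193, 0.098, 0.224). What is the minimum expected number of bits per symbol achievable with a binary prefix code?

2.504 bits/symbol

Repeatedly combine the two least-probable nodes; the expected code length is the sum of the merged weights.
merge 49/500 + 21/200 → 203/1000
merge 27/250 + 193/1000 → 301/1000
merge 203/1000 + 28/125 → 427/1000
merge 34/125 + 301/1000 → 573/1000
merge 427/1000 + 573/1000 → 1
L = 203/1000 + 301/1000 + 427/1000 + 573/1000 + 1 = 313/125 = 2.504 bits/symbol.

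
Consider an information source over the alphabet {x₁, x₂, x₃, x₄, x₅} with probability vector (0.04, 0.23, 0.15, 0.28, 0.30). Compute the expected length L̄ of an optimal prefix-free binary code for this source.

Repeatedly combine the two least-probable nodes; the expected code length is the sum of the merged weights.
merge 1/25 + 3/20 → 19/100
merge 19/100 + 23/100 → 21/50
merge 7/25 + 3/10 → 29/50
merge 21/50 + 29/50 → 1
L = 19/100 + 21/50 + 29/50 + 1 = 219/100 = 2.19 bits/symbol.

2.19 bits/symbol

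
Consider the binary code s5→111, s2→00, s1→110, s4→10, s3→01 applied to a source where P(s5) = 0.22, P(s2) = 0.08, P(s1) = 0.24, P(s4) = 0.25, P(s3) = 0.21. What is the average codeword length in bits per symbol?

L̄ = Σ pᵢ·ℓᵢ = 0.22·3 + 0.08·2 + 0.24·3 + 0.25·2 + 0.21·2 = 2.46 bits/symbol.

2.46 bits/symbol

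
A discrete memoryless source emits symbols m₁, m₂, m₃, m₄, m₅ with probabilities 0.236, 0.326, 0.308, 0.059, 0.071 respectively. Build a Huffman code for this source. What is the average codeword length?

2.13 bits/symbol

Repeatedly combine the two least-probable nodes; the expected code length is the sum of the merged weights.
merge 59/1000 + 71/1000 → 13/100
merge 13/100 + 59/250 → 183/500
merge 77/250 + 163/500 → 317/500
merge 183/500 + 317/500 → 1
L = 13/100 + 183/500 + 317/500 + 1 = 213/100 = 2.13 bits/symbol.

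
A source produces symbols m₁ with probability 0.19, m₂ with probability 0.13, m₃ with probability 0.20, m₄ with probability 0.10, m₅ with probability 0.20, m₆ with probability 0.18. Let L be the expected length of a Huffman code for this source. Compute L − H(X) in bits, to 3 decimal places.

Entropy H = −Σ p log₂ p ≈ 2.5441 bits.
Huffman merges: 1/10+13/100→23/100; 9/50+19/100→37/100; 1/5+1/5→2/5; 23/100+37/100→3/5; 2/5+3/5→1. L = 13/5 ≈ 2.6000.
L − H = 2.6000 − 2.5441 = 0.056 bits.

0.056 bits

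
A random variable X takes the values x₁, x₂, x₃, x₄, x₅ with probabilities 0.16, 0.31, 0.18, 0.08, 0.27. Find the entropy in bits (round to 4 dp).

2.1936 bits

H = −Σ pᵢ log₂ pᵢ.
−0.16·log₂(0.16) = 0.4230
−0.31·log₂(0.31) = 0.5238
−0.18·log₂(0.18) = 0.4453
−0.08·log₂(0.08) = 0.2915
−0.27·log₂(0.27) = 0.5100
Sum ≈ 2.1936 → 2.1936 bits.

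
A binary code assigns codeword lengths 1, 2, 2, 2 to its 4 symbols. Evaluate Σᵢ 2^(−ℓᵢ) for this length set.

1.25

With common denominator 2^2 = 4: Σ 2^(−ℓᵢ) = 2/4 + 1/4 + 1/4 + 1/4 = 5/4 = 1.25.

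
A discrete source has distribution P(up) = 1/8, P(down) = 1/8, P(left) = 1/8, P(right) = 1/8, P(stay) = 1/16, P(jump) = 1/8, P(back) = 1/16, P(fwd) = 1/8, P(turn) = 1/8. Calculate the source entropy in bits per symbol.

3.125 bits

Each probability is a power of 1/2, so log₂(1/p) is an integer.
H = Σ p·log₂(1/p) = 1/8·3 + 1/8·3 + 1/8·3 + 1/8·3 + 1/16·4 + 1/8·3 + 1/16·4 + 1/8·3 + 1/8·3 = 3.125 bits.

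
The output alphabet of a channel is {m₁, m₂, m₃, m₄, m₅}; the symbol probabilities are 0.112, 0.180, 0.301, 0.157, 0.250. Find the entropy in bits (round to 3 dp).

2.240 bits

H = −Σ pᵢ log₂ pᵢ.
−0.112·log₂(0.112) = 0.3537
−0.180·log₂(0.180) = 0.4453
−0.301·log₂(0.301) = 0.5214
−0.157·log₂(0.157) = 0.4194
−0.250·log₂(0.250) = 0.5000
Sum ≈ 2.2398 → 2.240 bits.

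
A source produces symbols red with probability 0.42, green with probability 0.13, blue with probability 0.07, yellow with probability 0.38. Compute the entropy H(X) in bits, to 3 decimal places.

1.707 bits

H = −Σ pᵢ log₂ pᵢ.
−0.42·log₂(0.42) = 0.5256
−0.13·log₂(0.13) = 0.3826
−0.07·log₂(0.07) = 0.2686
−0.38·log₂(0.38) = 0.5305
Sum ≈ 1.7073 → 1.707 bits.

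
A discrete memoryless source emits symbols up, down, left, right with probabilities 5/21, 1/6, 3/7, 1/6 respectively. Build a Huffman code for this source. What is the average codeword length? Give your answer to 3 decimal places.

Repeatedly combine the two least-probable nodes; the expected code length is the sum of the merged weights.
merge 1/6 + 1/6 → 1/3
merge 5/21 + 1/3 → 4/7
merge 3/7 + 4/7 → 1
L = 1/3 + 4/7 + 1 = 40/21 ≈ 1.905 bits/symbol.

1.905 bits/symbol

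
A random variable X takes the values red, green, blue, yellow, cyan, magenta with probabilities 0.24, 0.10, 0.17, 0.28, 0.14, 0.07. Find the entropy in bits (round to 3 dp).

H = −Σ pᵢ log₂ pᵢ.
−0.24·log₂(0.24) = 0.4941
−0.10·log₂(0.10) = 0.3322
−0.17·log₂(0.17) = 0.4346
−0.28·log₂(0.28) = 0.5142
−0.14·log₂(0.14) = 0.3971
−0.07·log₂(0.07) = 0.2686
Sum ≈ 2.4408 → 2.441 bits.

2.441 bits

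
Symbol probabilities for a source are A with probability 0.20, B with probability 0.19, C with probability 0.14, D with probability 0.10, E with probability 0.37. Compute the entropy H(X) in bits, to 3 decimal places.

H = −Σ pᵢ log₂ pᵢ.
−0.20·log₂(0.20) = 0.4644
−0.19·log₂(0.19) = 0.4552
−0.14·log₂(0.14) = 0.3971
−0.10·log₂(0.10) = 0.3322
−0.37·log₂(0.37) = 0.5307
Sum ≈ 2.1796 → 2.180 bits.

2.180 bits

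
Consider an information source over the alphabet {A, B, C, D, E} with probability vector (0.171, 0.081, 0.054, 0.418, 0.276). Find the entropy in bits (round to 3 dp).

1.995 bits

H = −Σ pᵢ log₂ pᵢ.
−0.171·log₂(0.171) = 0.4357
−0.081·log₂(0.081) = 0.2937
−0.054·log₂(0.054) = 0.2274
−0.418·log₂(0.418) = 0.5260
−0.276·log₂(0.276) = 0.5126
Sum ≈ 1.9954 → 1.995 bits.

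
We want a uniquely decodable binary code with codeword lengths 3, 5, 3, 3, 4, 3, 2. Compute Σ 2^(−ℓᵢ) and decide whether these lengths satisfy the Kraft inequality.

With common denominator 2^5 = 32: Σ 2^(−ℓᵢ) = 4/32 + 1/32 + 4/32 + 4/32 + 2/32 + 4/32 + 8/32 = 27/32 = 0.84375.
Kraft's inequality requires Σ ≤ 1; here Σ = 0.84375 ≤ 1, so such a prefix code exists.

0.84375; yes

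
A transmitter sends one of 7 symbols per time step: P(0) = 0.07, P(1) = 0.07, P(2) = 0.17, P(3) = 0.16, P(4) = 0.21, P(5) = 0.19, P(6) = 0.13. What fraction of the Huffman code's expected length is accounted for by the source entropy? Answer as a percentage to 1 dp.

98.7%

Entropy H = −Σ p log₂ p ≈ 2.7054 bits.
Huffman merges: 7/100+7/100→7/50; 13/100+7/50→27/100; 4/25+17/100→33/100; 19/100+21/100→2/5; 27/100+33/100→3/5; 2/5+3/5→1. L = 137/50 ≈ 2.7400.
Efficiency = H/L = 2.7054/2.7400 = 98.7%.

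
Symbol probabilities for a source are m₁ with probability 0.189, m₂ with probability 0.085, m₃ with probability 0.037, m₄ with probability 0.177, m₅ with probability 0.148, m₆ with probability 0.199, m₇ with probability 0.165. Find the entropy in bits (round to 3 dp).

2.675 bits

H = −Σ pᵢ log₂ pᵢ.
−0.189·log₂(0.189) = 0.4543
−0.085·log₂(0.085) = 0.3023
−0.037·log₂(0.037) = 0.1760
−0.177·log₂(0.177) = 0.4422
−0.148·log₂(0.148) = 0.4079
−0.199·log₂(0.199) = 0.4635
−0.165·log₂(0.165) = 0.4289
Sum ≈ 2.6751 → 2.675 bits.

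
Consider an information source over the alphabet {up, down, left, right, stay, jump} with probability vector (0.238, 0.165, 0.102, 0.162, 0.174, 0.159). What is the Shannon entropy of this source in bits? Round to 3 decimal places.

H = −Σ pᵢ log₂ pᵢ.
−0.238·log₂(0.238) = 0.4929
−0.165·log₂(0.165) = 0.4289
−0.102·log₂(0.102) = 0.3359
−0.162·log₂(0.162) = 0.4254
−0.174·log₂(0.174) = 0.4390
−0.159·log₂(0.159) = 0.4218
Sum ≈ 2.5439 → 2.544 bits.

2.544 bits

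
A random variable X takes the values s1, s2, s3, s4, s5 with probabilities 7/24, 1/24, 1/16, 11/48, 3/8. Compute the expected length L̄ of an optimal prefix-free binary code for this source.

2.0625 bits/symbol

Repeatedly combine the two least-probable nodes; the expected code length is the sum of the merged weights.
merge 1/24 + 1/16 → 5/48
merge 5/48 + 11/48 → 1/3
merge 7/24 + 1/3 → 5/8
merge 3/8 + 5/8 → 1
L = 5/48 + 1/3 + 5/8 + 1 = 33/16 = 2.0625 bits/symbol.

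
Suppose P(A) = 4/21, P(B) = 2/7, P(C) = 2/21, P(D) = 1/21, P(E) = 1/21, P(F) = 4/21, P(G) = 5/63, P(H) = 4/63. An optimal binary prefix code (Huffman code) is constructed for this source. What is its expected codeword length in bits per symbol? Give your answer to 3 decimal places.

Repeatedly combine the two least-probable nodes; the expected code length is the sum of the merged weights.
merge 1/21 + 1/21 → 2/21
merge 4/63 + 5/63 → 1/7
merge 2/21 + 2/21 → 4/21
merge 1/7 + 4/21 → 1/3
merge 4/21 + 4/21 → 8/21
merge 2/7 + 1/3 → 13/21
merge 8/21 + 13/21 → 1
L = 2/21 + 1/7 + 4/21 + 1/3 + 8/21 + 13/21 + 1 = 58/21 ≈ 2.762 bits/symbol.

2.762 bits/symbol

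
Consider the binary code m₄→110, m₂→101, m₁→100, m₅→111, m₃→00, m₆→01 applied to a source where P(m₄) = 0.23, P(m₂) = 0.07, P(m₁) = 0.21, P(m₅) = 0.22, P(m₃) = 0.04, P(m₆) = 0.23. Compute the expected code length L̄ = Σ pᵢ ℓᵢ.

L̄ = Σ pᵢ·ℓᵢ = 0.23·3 + 0.07·3 + 0.21·3 + 0.22·3 + 0.04·2 + 0.23·2 = 2.73 bits/symbol.

2.73 bits/symbol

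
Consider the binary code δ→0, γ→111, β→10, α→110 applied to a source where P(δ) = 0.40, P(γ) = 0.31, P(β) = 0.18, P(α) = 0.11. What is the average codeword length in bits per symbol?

2.02 bits/symbol

L̄ = Σ pᵢ·ℓᵢ = 0.40·1 + 0.31·3 + 0.18·2 + 0.11·3 = 2.02 bits/symbol.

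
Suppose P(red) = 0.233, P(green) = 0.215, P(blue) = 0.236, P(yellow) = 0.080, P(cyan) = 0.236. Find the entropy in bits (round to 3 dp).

H = −Σ pᵢ log₂ pᵢ.
−0.233·log₂(0.233) = 0.4897
−0.215·log₂(0.215) = 0.4768
−0.236·log₂(0.236) = 0.4916
−0.080·log₂(0.080) = 0.2915
−0.236·log₂(0.236) = 0.4916
Sum ≈ 2.2412 → 2.241 bits.

2.241 bits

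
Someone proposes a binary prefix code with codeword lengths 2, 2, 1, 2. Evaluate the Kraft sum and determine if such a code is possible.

With common denominator 2^2 = 4: Σ 2^(−ℓᵢ) = 1/4 + 1/4 + 2/4 + 1/4 = 5/4 = 1.25.
Kraft's inequality requires Σ ≤ 1; here Σ = 1.25 > 1, so no such prefix code exists.

1.25; no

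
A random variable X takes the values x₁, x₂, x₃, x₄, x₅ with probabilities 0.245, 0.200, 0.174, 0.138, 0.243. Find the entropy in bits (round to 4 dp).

H = −Σ pᵢ log₂ pᵢ.
−0.245·log₂(0.245) = 0.4971
−0.200·log₂(0.200) = 0.4644
−0.174·log₂(0.174) = 0.4390
−0.138·log₂(0.138) = 0.3943
−0.243·log₂(0.243) = 0.4960
Sum ≈ 2.2908 → 2.2908 bits.

2.2908 bits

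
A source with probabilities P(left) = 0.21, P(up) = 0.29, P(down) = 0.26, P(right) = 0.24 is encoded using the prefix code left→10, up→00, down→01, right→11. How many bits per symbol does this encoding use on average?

2 bits/symbol

L̄ = Σ pᵢ·ℓᵢ = 0.21·2 + 0.29·2 + 0.26·2 + 0.24·2 = 2 bits/symbol.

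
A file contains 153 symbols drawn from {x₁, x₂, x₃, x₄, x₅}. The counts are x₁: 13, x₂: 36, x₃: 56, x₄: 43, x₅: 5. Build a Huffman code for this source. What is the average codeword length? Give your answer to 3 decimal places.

Probabilities are the counts divided by 153.
Repeatedly combine the two least-probable nodes; the expected code length is the sum of the merged weights.
merge 5/153 + 13/153 → 2/17
merge 2/17 + 4/17 → 6/17
merge 43/153 + 6/17 → 97/153
merge 56/153 + 97/153 → 1
L = 2/17 + 6/17 + 97/153 + 1 = 322/153 ≈ 2.105 bits/symbol.

2.105 bits/symbol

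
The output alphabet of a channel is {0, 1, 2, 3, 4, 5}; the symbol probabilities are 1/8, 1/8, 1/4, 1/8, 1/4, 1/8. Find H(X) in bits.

2.5 bits

Each probability is a power of 1/2, so log₂(1/p) is an integer.
H = Σ p·log₂(1/p) = 1/8·3 + 1/8·3 + 1/4·2 + 1/8·3 + 1/4·2 + 1/8·3 = 2.5 bits.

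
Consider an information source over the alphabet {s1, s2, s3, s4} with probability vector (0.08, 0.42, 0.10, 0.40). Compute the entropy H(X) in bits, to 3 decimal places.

1.678 bits

H = −Σ pᵢ log₂ pᵢ.
−0.08·log₂(0.08) = 0.2915
−0.42·log₂(0.42) = 0.5256
−0.10·log₂(0.10) = 0.3322
−0.40·log₂(0.40) = 0.5288
Sum ≈ 1.6781 → 1.678 bits.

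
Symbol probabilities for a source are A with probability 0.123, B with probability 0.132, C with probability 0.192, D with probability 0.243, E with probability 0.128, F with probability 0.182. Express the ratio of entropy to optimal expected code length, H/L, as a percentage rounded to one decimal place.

Entropy H = −Σ p log₂ p ≈ 2.5375 bits.
Huffman merges: 123/1000+16/125→251/1000; 33/250+91/500→157/500; 24/125+243/1000→87/200; 251/1000+157/500→113/200; 87/200+113/200→1. L = 513/200 ≈ 2.5650.
Efficiency = H/L = 2.5375/2.5650 = 98.9%.

98.9%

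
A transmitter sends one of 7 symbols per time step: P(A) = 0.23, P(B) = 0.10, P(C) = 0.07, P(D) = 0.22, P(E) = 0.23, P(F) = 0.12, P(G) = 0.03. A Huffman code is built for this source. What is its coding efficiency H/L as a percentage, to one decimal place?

Entropy H = −Σ p log₂ p ≈ 2.5755 bits.
Huffman merges: 3/100+7/100→1/10; 1/10+1/10→1/5; 3/25+1/5→8/25; 11/50+23/100→9/20; 23/100+8/25→11/20; 9/20+11/20→1. L = 131/50 ≈ 2.6200.
Efficiency = H/L = 2.5755/2.6200 = 98.3%.

98.3%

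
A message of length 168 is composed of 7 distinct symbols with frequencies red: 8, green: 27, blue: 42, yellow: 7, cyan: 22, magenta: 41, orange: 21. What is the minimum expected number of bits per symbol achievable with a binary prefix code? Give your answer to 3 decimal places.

Probabilities are the counts divided by 168.
Repeatedly combine the two least-probable nodes; the expected code length is the sum of the merged weights.
merge 1/24 + 1/21 → 5/56
merge 5/56 + 1/8 → 3/14
merge 11/84 + 9/56 → 7/24
merge 3/14 + 41/168 → 11/24
merge 1/4 + 7/24 → 13/24
merge 11/24 + 13/24 → 1
L = 5/56 + 3/14 + 7/24 + 11/24 + 13/24 + 1 = 109/42 ≈ 2.595 bits/symbol.

2.595 bits/symbol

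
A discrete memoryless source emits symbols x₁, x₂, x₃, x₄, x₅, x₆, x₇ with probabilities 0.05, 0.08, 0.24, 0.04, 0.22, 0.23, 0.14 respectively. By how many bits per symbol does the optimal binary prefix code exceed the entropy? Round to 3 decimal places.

0.017 bits

Entropy H = −Σ p log₂ p ≈ 2.5528 bits.
Huffman merges: 1/25+1/20→9/100; 2/25+9/100→17/100; 7/50+17/100→31/100; 11/50+23/100→9/20; 6/25+31/100→11/20; 9/20+11/20→1. L = 257/100 ≈ 2.5700.
L − H = 2.5700 − 2.5528 = 0.017 bits.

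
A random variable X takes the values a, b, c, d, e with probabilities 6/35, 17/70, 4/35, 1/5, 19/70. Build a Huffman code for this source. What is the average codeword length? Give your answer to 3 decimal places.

Repeatedly combine the two least-probable nodes; the expected code length is the sum of the merged weights.
merge 4/35 + 6/35 → 2/7
merge 1/5 + 17/70 → 31/70
merge 19/70 + 2/7 → 39/70
merge 31/70 + 39/70 → 1
L = 2/7 + 31/70 + 39/70 + 1 = 16/7 ≈ 2.286 bits/symbol.

2.286 bits/symbol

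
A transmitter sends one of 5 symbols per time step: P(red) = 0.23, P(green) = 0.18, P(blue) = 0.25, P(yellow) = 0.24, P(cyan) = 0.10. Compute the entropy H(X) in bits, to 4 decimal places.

2.2593 bits

H = −Σ pᵢ log₂ pᵢ.
−0.23·log₂(0.23) = 0.4877
−0.18·log₂(0.18) = 0.4453
−0.25·log₂(0.25) = 0.5000
−0.24·log₂(0.24) = 0.4941
−0.10·log₂(0.10) = 0.3322
Sum ≈ 2.2593 → 2.2593 bits.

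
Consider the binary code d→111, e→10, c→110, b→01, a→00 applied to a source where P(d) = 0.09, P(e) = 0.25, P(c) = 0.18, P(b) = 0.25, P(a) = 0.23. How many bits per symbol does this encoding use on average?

L̄ = Σ pᵢ·ℓᵢ = 0.09·3 + 0.25·2 + 0.18·3 + 0.25·2 + 0.23·2 = 2.27 bits/symbol.

2.27 bits/symbol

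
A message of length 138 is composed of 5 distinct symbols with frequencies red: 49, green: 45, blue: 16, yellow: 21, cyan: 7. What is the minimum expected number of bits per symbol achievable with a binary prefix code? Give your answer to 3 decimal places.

2.130 bits/symbol

Probabilities are the counts divided by 138.
Repeatedly combine the two least-probable nodes; the expected code length is the sum of the merged weights.
merge 7/138 + 8/69 → 1/6
merge 7/46 + 1/6 → 22/69
merge 22/69 + 15/46 → 89/138
merge 49/138 + 89/138 → 1
L = 1/6 + 22/69 + 89/138 + 1 = 49/23 ≈ 2.130 bits/symbol.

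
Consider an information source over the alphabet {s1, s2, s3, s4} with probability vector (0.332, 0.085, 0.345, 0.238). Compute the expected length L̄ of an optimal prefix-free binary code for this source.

1.978 bits/symbol

Repeatedly combine the two least-probable nodes; the expected code length is the sum of the merged weights.
merge 17/200 + 119/500 → 323/1000
merge 323/1000 + 83/250 → 131/200
merge 69/200 + 131/200 → 1
L = 323/1000 + 131/200 + 1 = 989/500 = 1.978 bits/symbol.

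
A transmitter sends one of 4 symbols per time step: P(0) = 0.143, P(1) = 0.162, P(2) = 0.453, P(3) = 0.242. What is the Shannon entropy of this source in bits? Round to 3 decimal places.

1.840 bits

H = −Σ pᵢ log₂ pᵢ.
−0.143·log₂(0.143) = 0.4012
−0.162·log₂(0.162) = 0.4254
−0.453·log₂(0.453) = 0.5175
−0.242·log₂(0.242) = 0.4954
Sum ≈ 1.8395 → 1.840 bits.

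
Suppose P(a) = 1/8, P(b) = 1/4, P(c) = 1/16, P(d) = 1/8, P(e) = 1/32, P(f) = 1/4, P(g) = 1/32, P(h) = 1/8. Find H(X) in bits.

Each probability is a power of 1/2, so log₂(1/p) is an integer.
H = Σ p·log₂(1/p) = 1/8·3 + 1/4·2 + 1/16·4 + 1/8·3 + 1/32·5 + 1/4·2 + 1/32·5 + 1/8·3 = 2.6875 bits.

2.6875 bits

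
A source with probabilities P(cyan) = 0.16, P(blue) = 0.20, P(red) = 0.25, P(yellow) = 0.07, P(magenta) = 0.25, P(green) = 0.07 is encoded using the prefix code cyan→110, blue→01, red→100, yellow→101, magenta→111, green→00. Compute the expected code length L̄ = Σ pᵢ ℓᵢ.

L̄ = Σ pᵢ·ℓᵢ = 0.16·3 + 0.20·2 + 0.25·3 + 0.07·3 + 0.25·3 + 0.07·2 = 2.73 bits/symbol.

2.73 bits/symbol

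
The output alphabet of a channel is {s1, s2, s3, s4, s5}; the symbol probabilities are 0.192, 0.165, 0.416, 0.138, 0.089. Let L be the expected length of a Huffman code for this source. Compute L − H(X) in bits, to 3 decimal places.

0.051 bits

Entropy H = −Σ p log₂ p ≈ 2.1173 bits.
Huffman merges: 89/1000+69/500→227/1000; 33/200+24/125→357/1000; 227/1000+357/1000→73/125; 52/125+73/125→1. L = 271/125 ≈ 2.1680.
L − H = 2.1680 − 2.1173 = 0.051 bits.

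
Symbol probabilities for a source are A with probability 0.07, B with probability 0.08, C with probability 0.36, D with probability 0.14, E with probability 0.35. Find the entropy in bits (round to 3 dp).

2.018 bits

H = −Σ pᵢ log₂ pᵢ.
−0.07·log₂(0.07) = 0.2686
−0.08·log₂(0.08) = 0.2915
−0.36·log₂(0.36) = 0.5306
−0.14·log₂(0.14) = 0.3971
−0.35·log₂(0.35) = 0.5301
Sum ≈ 2.0179 → 2.018 bits.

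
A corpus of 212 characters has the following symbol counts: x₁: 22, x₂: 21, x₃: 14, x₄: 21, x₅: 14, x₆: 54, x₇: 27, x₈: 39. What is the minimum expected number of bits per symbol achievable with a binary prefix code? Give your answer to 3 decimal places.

Probabilities are the counts divided by 212.
Repeatedly combine the two least-probable nodes; the expected code length is the sum of the merged weights.
merge 7/106 + 7/106 → 7/53
merge 21/212 + 21/212 → 21/106
merge 11/106 + 27/212 → 49/212
merge 7/53 + 39/212 → 67/212
merge 21/106 + 49/212 → 91/212
merge 27/106 + 67/212 → 121/212
merge 91/212 + 121/212 → 1
L = 7/53 + 21/106 + 49/212 + 67/212 + 91/212 + 121/212 + 1 = 305/106 ≈ 2.877 bits/symbol.

2.877 bits/symbol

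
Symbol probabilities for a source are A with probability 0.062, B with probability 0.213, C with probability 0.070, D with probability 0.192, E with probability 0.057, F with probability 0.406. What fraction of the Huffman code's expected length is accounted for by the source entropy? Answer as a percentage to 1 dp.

96.9%

Entropy H = −Σ p log₂ p ≈ 2.2132 bits.
Huffman merges: 57/1000+31/500→119/1000; 7/100+119/1000→189/1000; 189/1000+24/125→381/1000; 213/1000+381/1000→297/500; 203/500+297/500→1. L = 2283/1000 ≈ 2.2830.
Efficiency = H/L = 2.2132/2.2830 = 96.9%.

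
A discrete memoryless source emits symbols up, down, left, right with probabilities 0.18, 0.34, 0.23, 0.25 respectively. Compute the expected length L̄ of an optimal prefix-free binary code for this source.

2 bits/symbol

Repeatedly combine the two least-probable nodes; the expected code length is the sum of the merged weights.
merge 9/50 + 23/100 → 41/100
merge 1/4 + 17/50 → 59/100
merge 41/100 + 59/100 → 1
L = 41/100 + 59/100 + 1 = 2 bits/symbol.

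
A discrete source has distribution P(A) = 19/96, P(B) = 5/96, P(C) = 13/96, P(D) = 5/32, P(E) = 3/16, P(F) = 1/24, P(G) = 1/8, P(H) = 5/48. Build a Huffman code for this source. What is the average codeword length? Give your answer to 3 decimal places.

Repeatedly combine the two least-probable nodes; the expected code length is the sum of the merged weights.
merge 1/24 + 5/96 → 3/32
merge 3/32 + 5/48 → 19/96
merge 1/8 + 13/96 → 25/96
merge 5/32 + 3/16 → 11/32
merge 19/96 + 19/96 → 19/48
merge 25/96 + 11/32 → 29/48
merge 19/48 + 29/48 → 1
L = 3/32 + 19/96 + 25/96 + 11/32 + 19/48 + 29/48 + 1 = 139/48 ≈ 2.896 bits/symbol.

2.896 bits/symbol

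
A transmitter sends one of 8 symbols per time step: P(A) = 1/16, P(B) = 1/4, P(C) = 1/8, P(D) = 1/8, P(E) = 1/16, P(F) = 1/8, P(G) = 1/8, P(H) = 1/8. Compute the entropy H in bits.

Each probability is a power of 1/2, so log₂(1/p) is an integer.
H = Σ p·log₂(1/p) = 1/16·4 + 1/4·2 + 1/8·3 + 1/8·3 + 1/16·4 + 1/8·3 + 1/8·3 + 1/8·3 = 2.875 bits.

2.875 bits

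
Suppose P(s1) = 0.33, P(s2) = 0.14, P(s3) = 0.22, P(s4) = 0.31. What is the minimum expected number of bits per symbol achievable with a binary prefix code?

2 bits/symbol

Repeatedly combine the two least-probable nodes; the expected code length is the sum of the merged weights.
merge 7/50 + 11/50 → 9/25
merge 31/100 + 33/100 → 16/25
merge 9/25 + 16/25 → 1
L = 9/25 + 16/25 + 1 = 2 bits/symbol.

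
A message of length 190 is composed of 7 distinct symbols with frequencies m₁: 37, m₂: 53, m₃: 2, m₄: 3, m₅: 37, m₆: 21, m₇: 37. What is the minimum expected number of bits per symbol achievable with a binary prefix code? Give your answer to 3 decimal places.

2.495 bits/symbol

Probabilities are the counts divided by 190.
Repeatedly combine the two least-probable nodes; the expected code length is the sum of the merged weights.
merge 1/95 + 3/190 → 1/38
merge 1/38 + 21/190 → 13/95
merge 13/95 + 37/190 → 63/190
merge 37/190 + 37/190 → 37/95
merge 53/190 + 63/190 → 58/95
merge 37/95 + 58/95 → 1
L = 1/38 + 13/95 + 63/190 + 37/95 + 58/95 + 1 = 237/95 ≈ 2.495 bits/symbol.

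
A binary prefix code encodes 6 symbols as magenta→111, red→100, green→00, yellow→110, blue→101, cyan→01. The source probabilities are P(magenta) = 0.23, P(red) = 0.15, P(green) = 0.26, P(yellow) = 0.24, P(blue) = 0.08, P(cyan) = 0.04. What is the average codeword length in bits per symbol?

2.7 bits/symbol

L̄ = Σ pᵢ·ℓᵢ = 0.23·3 + 0.15·3 + 0.26·2 + 0.24·3 + 0.08·3 + 0.04·2 = 2.7 bits/symbol.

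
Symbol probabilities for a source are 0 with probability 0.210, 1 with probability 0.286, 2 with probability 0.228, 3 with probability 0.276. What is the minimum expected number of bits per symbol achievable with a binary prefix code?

Repeatedly combine the two least-probable nodes; the expected code length is the sum of the merged weights.
merge 21/100 + 57/250 → 219/500
merge 69/250 + 143/500 → 281/500
merge 219/500 + 281/500 → 1
L = 219/500 + 281/500 + 1 = 2 bits/symbol.

2 bits/symbol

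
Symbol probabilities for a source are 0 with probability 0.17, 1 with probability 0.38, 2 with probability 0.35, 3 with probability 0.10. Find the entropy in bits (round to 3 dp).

H = −Σ pᵢ log₂ pᵢ.
−0.17·log₂(0.17) = 0.4346
−0.38·log₂(0.38) = 0.5305
−0.35·log₂(0.35) = 0.5301
−0.10·log₂(0.10) = 0.3322
Sum ≈ 1.8273 → 1.827 bits.

1.827 bits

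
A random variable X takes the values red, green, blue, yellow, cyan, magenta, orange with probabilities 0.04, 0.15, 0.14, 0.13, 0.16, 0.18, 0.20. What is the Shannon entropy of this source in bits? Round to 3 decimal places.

H = −Σ pᵢ log₂ pᵢ.
−0.04·log₂(0.04) = 0.1858
−0.15·log₂(0.15) = 0.4105
−0.14·log₂(0.14) = 0.3971
−0.13·log₂(0.13) = 0.3826
−0.16·log₂(0.16) = 0.4230
−0.18·log₂(0.18) = 0.4453
−0.20·log₂(0.20) = 0.4644
Sum ≈ 2.7088 → 2.709 bits.

2.709 bits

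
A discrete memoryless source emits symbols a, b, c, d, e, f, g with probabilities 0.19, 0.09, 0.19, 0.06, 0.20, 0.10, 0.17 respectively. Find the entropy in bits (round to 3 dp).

2.698 bits

H = −Σ pᵢ log₂ pᵢ.
−0.19·log₂(0.19) = 0.4552
−0.09·log₂(0.09) = 0.3127
−0.19·log₂(0.19) = 0.4552
−0.06·log₂(0.06) = 0.2435
−0.20·log₂(0.20) = 0.4644
−0.10·log₂(0.10) = 0.3322
−0.17·log₂(0.17) = 0.4346
Sum ≈ 2.6978 → 2.698 bits.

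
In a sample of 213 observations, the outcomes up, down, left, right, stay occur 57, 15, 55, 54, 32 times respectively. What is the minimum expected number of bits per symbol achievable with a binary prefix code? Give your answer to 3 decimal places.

Probabilities are the counts divided by 213.
Repeatedly combine the two least-probable nodes; the expected code length is the sum of the merged weights.
merge 5/71 + 32/213 → 47/213
merge 47/213 + 18/71 → 101/213
merge 55/213 + 19/71 → 112/213
merge 101/213 + 112/213 → 1
L = 47/213 + 101/213 + 112/213 + 1 = 473/213 ≈ 2.221 bits/symbol.

2.221 bits/symbol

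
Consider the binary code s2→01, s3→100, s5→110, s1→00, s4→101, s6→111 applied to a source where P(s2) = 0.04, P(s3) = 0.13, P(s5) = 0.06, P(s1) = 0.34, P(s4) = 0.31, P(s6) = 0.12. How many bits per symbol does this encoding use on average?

2.62 bits/symbol

L̄ = Σ pᵢ·ℓᵢ = 0.04·2 + 0.13·3 + 0.06·3 + 0.34·2 + 0.31·3 + 0.12·3 = 2.62 bits/symbol.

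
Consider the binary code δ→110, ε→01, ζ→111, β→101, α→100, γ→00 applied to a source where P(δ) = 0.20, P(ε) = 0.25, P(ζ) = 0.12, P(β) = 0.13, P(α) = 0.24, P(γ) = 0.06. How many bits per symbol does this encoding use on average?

L̄ = Σ pᵢ·ℓᵢ = 0.20·3 + 0.25·2 + 0.12·3 + 0.13·3 + 0.24·3 + 0.06·2 = 2.69 bits/symbol.

2.69 bits/symbol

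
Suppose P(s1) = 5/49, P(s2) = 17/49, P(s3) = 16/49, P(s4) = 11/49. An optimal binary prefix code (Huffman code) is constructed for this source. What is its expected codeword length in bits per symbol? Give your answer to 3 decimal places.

Repeatedly combine the two least-probable nodes; the expected code length is the sum of the merged weights.
merge 5/49 + 11/49 → 16/49
merge 16/49 + 16/49 → 32/49
merge 17/49 + 32/49 → 1
L = 16/49 + 32/49 + 1 = 97/49 ≈ 1.980 bits/symbol.

1.980 bits/symbol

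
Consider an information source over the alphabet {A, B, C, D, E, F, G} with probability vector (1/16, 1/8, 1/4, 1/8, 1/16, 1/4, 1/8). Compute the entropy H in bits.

2.625 bits

Each probability is a power of 1/2, so log₂(1/p) is an integer.
H = Σ p·log₂(1/p) = 1/16·4 + 1/8·3 + 1/4·2 + 1/8·3 + 1/16·4 + 1/4·2 + 1/8·3 = 2.625 bits.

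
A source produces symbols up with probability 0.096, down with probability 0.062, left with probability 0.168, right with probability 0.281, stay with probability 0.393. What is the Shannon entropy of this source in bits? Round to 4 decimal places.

H = −Σ pᵢ log₂ pᵢ.
−0.096·log₂(0.096) = 0.3246
−0.062·log₂(0.062) = 0.2487
−0.168·log₂(0.168) = 0.4323
−0.281·log₂(0.281) = 0.5146
−0.393·log₂(0.393) = 0.5295
Sum ≈ 2.0498 → 2.0498 bits.

2.0498 bits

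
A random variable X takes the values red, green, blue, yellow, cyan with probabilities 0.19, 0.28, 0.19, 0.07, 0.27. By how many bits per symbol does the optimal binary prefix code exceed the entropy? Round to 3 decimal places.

Entropy H = −Σ p log₂ p ≈ 2.2032 bits.
Huffman merges: 7/100+19/100→13/50; 19/100+13/50→9/20; 27/100+7/25→11/20; 9/20+11/20→1. L = 113/50 ≈ 2.2600.
L − H = 2.2600 − 2.2032 = 0.057 bits.

0.057 bits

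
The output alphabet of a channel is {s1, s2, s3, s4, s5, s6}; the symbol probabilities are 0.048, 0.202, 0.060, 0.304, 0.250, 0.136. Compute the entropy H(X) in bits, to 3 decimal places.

2.334 bits

H = −Σ pᵢ log₂ pᵢ.
−0.048·log₂(0.048) = 0.2103
−0.202·log₂(0.202) = 0.4661
−0.060·log₂(0.060) = 0.2435
−0.304·log₂(0.304) = 0.5222
−0.250·log₂(0.250) = 0.5000
−0.136·log₂(0.136) = 0.3915
Sum ≈ 2.3336 → 2.334 bits.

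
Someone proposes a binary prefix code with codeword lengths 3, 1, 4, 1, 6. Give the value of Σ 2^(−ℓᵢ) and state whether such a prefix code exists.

1.203125; no

With common denominator 2^6 = 64: Σ 2^(−ℓᵢ) = 8/64 + 32/64 + 4/64 + 32/64 + 1/64 = 77/64 = 1.203125.
Kraft's inequality requires Σ ≤ 1; here Σ = 1.203125 > 1, so no such prefix code exists.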